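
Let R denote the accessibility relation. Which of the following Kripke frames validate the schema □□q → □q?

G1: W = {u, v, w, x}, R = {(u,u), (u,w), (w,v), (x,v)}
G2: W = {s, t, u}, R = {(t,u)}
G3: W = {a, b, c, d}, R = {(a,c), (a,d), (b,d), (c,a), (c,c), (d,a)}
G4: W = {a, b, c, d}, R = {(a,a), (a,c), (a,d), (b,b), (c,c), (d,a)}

G4

Frame correspondent (Sahlqvist): ∀x ∀y (Rxy → ∃z (Rxz ∧ Rzy)) — i.e. density.
G1: fails — Rwv but no z with Rwz and Rzv.
G2: fails — Rtu but no z with Rtz and Rzu.
G3: fails — Rad but no z with Raz and Rzd.
G4: satisfies the condition.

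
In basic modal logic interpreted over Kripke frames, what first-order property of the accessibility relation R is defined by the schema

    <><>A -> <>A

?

Transitivity

This schema is equivalent to the 4 axiom □A → □□A.
It corresponds to transitivity: forall x forall y forall z (Rxy & Ryz -> Rxz).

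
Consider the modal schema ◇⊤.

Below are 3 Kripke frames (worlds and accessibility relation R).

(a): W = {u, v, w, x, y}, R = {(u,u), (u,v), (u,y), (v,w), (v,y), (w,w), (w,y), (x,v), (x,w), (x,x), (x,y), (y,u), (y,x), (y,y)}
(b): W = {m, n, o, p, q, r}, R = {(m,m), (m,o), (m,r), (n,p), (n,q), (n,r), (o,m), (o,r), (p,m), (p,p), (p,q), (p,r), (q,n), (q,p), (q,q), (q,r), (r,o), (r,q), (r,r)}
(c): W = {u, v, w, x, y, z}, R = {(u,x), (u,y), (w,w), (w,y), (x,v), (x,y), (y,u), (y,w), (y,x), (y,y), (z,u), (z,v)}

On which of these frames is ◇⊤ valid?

(a), (b)

The schema corresponds to seriality: ∀x ∃y Rxy.
(a): condition met.
(b): condition met.
(c): fails — world v has no successor.
Valid on: (a), (b).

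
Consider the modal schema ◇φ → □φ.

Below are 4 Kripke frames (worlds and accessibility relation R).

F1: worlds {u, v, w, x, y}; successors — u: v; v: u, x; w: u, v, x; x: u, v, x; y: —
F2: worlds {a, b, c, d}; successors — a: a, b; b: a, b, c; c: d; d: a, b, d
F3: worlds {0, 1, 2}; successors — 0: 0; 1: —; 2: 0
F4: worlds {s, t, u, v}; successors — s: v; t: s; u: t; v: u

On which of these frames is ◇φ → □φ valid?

This is the axiom for partial functionality; its first-order frame correspondent is ∀x ∀y ∀z (Rxy ∧ Rxz → y = z).
F1: fails — v sees both u and x.
F2: fails — a sees both a and b.
F3: holds.
F4: holds.
Valid on: F3, F4.

F3, F4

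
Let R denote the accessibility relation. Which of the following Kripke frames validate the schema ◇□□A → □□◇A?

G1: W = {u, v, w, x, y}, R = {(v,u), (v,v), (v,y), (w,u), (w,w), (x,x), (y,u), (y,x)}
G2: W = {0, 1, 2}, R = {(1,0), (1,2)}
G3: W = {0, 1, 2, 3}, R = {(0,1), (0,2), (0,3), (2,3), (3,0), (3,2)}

G2

Frame correspondent (Sahlqvist): ∀x ∀y ∀z ((xRy ∧ xR²z) → ∃w (yR²w ∧ zRw)) — i.e. a generalized confluence (Geach) condition.
G1: fails — vRu, vR²u but no t with uR²t and uRt.
G2: ✓.
G3: fails — 0R1, 0R²0 but no w with 1R²w and 0Rw.
Valid on: G2.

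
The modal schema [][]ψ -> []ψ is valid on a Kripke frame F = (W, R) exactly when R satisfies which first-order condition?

This is the C4 axiom.
Its frame correspondent is density — forall x forall y (Rxy -> exists z (Rxz & Rzy)).

density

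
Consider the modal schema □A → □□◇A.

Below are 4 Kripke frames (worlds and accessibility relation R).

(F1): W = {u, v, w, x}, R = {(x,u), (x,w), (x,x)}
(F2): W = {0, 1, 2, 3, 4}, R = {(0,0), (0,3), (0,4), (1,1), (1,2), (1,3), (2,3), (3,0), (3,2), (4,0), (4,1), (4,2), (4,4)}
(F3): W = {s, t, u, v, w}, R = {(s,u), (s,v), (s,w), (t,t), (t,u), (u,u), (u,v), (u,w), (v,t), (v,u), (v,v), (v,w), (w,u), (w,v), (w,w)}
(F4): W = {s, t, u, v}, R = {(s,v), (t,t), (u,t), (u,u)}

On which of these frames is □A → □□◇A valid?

The schema corresponds to a generalized confluence (Geach) condition: ∀x ∀z (xR²z → ∃w (xRw ∧ zRw)).
(F1): fails — xR²u but no t with xRt and uRt.
(F2): fails — 4R²2 but no w with 4Rw and 2Rw.
(F3): condition met.
(F4): condition met.

(F3), (F4)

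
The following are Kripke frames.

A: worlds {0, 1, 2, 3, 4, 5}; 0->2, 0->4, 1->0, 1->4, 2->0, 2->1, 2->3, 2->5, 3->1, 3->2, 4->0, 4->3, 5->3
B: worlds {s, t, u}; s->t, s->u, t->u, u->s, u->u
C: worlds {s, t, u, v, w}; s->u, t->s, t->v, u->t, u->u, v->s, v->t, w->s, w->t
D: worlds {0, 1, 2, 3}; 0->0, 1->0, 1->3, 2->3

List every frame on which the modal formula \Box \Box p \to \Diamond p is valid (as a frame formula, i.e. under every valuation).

B, C

The schema corresponds to a generalized confluence (Geach) condition: \forall x \exists w (x R^2 w \wedge xRw).
A: fails — at 0 but no w with 0R²w and 0Rw.
B: satisfies the condition.
C: satisfies the condition.
D: fails — at 2 but no w with 2R²w and 2Rw.
Valid on: B, C.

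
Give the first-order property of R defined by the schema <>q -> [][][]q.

forall x forall y forall z ((xRy & x R^3 z) -> exists w (y = w & z = w))

This is a Sahlqvist (Geach-type) schema ◇^1□^0q → □^3◇^0q.
First-order correspondent: forall x forall y forall z ((xRy & x R^3 z) -> exists w (y = w & z = w)).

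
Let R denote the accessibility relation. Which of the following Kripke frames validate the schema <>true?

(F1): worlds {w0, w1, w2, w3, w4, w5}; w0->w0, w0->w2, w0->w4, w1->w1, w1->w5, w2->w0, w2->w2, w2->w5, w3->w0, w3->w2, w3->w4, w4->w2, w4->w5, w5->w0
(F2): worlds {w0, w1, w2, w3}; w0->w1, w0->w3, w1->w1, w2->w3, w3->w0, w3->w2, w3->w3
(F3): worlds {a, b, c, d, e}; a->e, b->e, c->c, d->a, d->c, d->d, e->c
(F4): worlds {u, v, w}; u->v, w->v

(F1), (F2), (F3)

Frame correspondent (Sahlqvist): forall x exists y Rxy — i.e. seriality.
(F1): holds.
(F2): holds.
(F3): holds.
(F4): fails — world v has no successor.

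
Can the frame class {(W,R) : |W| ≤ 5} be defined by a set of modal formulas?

No — not modally definable

Any modally definable frame class is closed under disjoint unions.
Any modal formula valid on each of 6 disjoint one-world frames is valid on their disjoint union (validity is preserved under disjoint unions). Each one-world frame has |W|=1≤5, but the union has |W|=6.
Hence having at most 5 worlds is not modally definable.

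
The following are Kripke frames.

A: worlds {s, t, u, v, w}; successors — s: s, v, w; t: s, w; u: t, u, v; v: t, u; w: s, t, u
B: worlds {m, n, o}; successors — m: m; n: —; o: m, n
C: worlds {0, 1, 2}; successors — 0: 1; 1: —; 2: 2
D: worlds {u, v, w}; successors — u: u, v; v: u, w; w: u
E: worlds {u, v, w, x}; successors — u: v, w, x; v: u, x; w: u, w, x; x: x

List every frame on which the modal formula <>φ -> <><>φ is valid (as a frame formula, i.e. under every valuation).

Frame correspondent (Sahlqvist): forall x forall y (xRy -> exists w (y = w & x R^2 w)) — i.e. a generalized confluence (Geach) condition.
A: holds.
B: fails — oRn but no w with n=w and oR²w.
C: fails — 0R1 but no w with 1=w and 0R²w.
D: fails — vRw but no t with w=t and vR²t.
E: fails — uRv but no t with v=t and uR²t.

A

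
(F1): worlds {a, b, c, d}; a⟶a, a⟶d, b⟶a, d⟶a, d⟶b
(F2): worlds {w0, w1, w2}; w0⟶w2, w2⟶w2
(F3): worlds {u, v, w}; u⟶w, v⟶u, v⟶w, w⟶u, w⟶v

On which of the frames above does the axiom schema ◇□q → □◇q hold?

This is the axiom for convergence; its first-order frame correspondent is ∀x ∀y ∀z (Rxy ∧ Rxz → ∃w (Ryw ∧ Rzw)).
(F1): satisfies the condition.
(F2): satisfies the condition.
(F3): fails — Rvw and Rvu but w and u have no common successor.
Valid on: (F1), (F2).

(F1), (F2)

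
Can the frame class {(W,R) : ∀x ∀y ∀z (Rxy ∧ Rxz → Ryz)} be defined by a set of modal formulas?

Yes: it is the Euclidean property, defined by the 5 schema ◇r → □◇r.

Yes — defined by ◇r → □◇r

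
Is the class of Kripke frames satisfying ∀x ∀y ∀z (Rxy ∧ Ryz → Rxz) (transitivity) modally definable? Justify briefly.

Definable; □p → □□p defines it

Yes: it is transitivity, defined by the 4 schema □p → □□p.
Suppose □p→□□p is valid. Take Rxy, Ryz and set V(p)={w : Rxw}. Then □p at x, so □□p at x, so □p at y, so p at z, i.e. Rxz.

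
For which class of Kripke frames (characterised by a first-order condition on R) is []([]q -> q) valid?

Shift-reflexivity

Suppose □(□q→q) is valid. Take Rxy and set V(q)={w : Ryw}. Then at y, □q holds; since □(□q→q) at x, □q→q at y, so q at y, i.e. Ryy.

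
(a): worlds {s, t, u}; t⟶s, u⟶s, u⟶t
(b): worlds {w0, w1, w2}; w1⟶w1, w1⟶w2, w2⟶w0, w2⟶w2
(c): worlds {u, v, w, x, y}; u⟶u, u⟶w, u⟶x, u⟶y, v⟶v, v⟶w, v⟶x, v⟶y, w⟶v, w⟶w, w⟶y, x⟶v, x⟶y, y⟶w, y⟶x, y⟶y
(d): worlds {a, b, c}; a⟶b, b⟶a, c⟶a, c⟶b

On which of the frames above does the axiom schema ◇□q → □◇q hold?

The schema corresponds to convergence: ∀x ∀y ∀z (Rxy ∧ Rxz → ∃w (Ryw ∧ Rzw)).
(a): fails — Rts and Rts but s and s have no common successor.
(b): fails — Rw2w0 and Rw2w0 but w0 and w0 have no common successor.
(c): holds.
(d): fails — Rca and Rcb but a and b have no common successor.

(c)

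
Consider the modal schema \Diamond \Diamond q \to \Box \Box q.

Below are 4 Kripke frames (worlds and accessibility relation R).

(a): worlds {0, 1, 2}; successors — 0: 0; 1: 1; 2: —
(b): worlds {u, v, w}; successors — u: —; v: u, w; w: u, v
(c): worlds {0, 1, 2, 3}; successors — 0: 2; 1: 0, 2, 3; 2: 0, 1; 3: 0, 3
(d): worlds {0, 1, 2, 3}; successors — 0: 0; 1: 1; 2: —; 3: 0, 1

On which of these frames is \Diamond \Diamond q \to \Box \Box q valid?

The schema corresponds to a generalized confluence (Geach) condition: \forall x \forall y \forall z ((x R^2 y \wedge x R^2 z) \to \exists w (y = w \wedge z = w)).
(a): satisfies the condition.
(b): fails — vR²u, vR²v but u ≠ v.
(c): fails — 0R²0, 0R²1 but 0 ≠ 1.
(d): fails — 3R²0, 3R²1 but 0 ≠ 1.
Valid on: (a).

(a)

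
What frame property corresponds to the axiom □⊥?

This is the Ver axiom.
It corresponds to emptiness of R: ∀x ∀y ¬Rxy.

Emptiness of R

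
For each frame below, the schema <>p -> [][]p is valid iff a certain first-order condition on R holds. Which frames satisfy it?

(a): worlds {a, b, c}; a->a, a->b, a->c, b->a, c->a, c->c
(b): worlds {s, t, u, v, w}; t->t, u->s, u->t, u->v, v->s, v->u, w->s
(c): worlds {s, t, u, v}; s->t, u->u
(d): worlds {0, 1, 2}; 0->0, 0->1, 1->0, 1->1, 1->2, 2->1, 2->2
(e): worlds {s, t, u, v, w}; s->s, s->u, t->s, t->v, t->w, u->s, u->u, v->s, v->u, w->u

(c)

This is the axiom for a generalized confluence (Geach) condition; its first-order frame correspondent is forall x forall y forall z ((xRy & x R^2 z) -> exists w (y = w & z = w)).
(a): fails — aRa, aR²b but a ≠ b.
(b): fails — uRs, uR²t but s ≠ t.
(c): ✓.
(d): fails — 0R0, 0R²1 but 0 ≠ 1.
(e): fails — sRs, sR²u but s ≠ u.
Valid on: (c).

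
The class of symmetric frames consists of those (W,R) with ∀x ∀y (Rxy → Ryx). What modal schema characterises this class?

The condition is symmetry. The B schema ψ → □◇ψ defines it.
Suppose ψ→□◇ψ is valid. Take Rxy and set V(ψ)={x}. Then ψ at x, so □◇ψ at x, so ◇ψ at y, so some z with Ryz has ψ; z=x, i.e. Ryx.

ψ → □◇ψ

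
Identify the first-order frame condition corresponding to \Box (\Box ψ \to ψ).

Suppose □(□ψ→ψ) is valid. Take Rxy and set V(ψ)={w : Ryw}. Then at y, □ψ holds; since □(□ψ→ψ) at x, □ψ→ψ at y, so ψ at y, i.e. Ryy.
Conversely, any frame satisfying \forall x \forall y (Rxy \to Ryy) validates the schema.
Frame condition: \forall x \forall y (Rxy \to Ryy).

Shift-reflexivity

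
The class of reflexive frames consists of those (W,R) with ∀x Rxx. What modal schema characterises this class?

The condition is reflexivity. The T schema □q → q defines it.

□q → q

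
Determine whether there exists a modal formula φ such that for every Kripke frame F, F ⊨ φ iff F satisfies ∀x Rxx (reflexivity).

Yes, by □r → r

This is a Sahlqvist condition; the T axiom □r → r defines it.
Suppose □r→r is valid. At any x set V(r)={w : Rxw}. Then □r holds at x, so r holds at x, i.e. Rxx.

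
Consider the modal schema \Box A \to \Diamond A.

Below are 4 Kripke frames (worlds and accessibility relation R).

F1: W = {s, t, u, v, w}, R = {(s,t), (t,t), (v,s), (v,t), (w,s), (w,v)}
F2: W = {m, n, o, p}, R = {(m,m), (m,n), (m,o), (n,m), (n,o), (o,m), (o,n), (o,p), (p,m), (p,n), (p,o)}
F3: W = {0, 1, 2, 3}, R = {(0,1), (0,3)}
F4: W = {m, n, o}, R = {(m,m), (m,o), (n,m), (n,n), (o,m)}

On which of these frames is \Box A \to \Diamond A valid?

F2, F4

Frame correspondent (Sahlqvist): \forall x \exists y Rxy — i.e. seriality.
F1: fails — world u has no successor.
F2: ✓.
F3: fails — world 1 has no successor.
F4: ✓.
Valid on: F2, F4.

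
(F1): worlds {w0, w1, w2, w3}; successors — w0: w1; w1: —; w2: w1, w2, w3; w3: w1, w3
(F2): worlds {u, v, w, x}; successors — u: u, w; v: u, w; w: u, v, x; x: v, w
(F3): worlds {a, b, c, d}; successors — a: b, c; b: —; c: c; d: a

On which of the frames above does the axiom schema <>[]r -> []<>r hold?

(F2)

Frame correspondent (Sahlqvist): forall x forall y forall z (Rxy & Rxz -> exists w (Ryw & Rzw)) — i.e. convergence.
(F1): fails — Rw0w1 and Rw0w1 but w1 and w1 have no common successor.
(F2): ✓.
(F3): fails — Rac and Rab but c and b have no common successor.
Valid on: (F2).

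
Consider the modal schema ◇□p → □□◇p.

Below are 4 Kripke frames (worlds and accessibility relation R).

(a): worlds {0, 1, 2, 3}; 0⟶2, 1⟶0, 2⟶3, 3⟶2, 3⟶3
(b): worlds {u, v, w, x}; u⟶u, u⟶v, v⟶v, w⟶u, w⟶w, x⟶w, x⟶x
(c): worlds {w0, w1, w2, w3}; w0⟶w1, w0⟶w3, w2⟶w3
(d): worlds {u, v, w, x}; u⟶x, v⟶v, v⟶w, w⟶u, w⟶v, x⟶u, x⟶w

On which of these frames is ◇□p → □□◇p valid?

Frame correspondent (Sahlqvist): ∀x ∀y ∀z ((xRy ∧ xR²z) → ∃w (yRw ∧ zRw)) — i.e. a generalized confluence (Geach) condition.
(a): fails — 1R0, 1R²2 but no w with 0Rw and 2Rw.
(b): fails — wRw, wR²v but no t with wRt and vRt.
(c): satisfies the condition.
(d): fails — uRx, uR²u but no t with xRt and uRt.

(c)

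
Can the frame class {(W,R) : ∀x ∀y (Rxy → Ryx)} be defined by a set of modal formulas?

Yes, by p → □◇p

Yes: it is symmetry, defined by the B schema p → □◇p.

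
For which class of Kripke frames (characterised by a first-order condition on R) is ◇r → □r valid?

Partial functionality

Suppose ◇r→□r is valid. Take Rxy, Rxz and set V(r)={y}. Then ◇r at x, so □r at x, so r at z, i.e. z=y.
Conversely, on a frame with partial functionality the schema holds at every world under every valuation.
So the correspondent is partial functionality.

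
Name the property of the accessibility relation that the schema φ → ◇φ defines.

reflexivity

Equivalently (dual form): □φ → φ.
Suppose □φ→φ is valid. At any x set V(φ)={w : Rxw}. Then □φ holds at x, so φ holds at x, i.e. Rxx.
Conversely, on a frame with reflexivity the schema holds at every world under every valuation.
So the correspondent is reflexivity.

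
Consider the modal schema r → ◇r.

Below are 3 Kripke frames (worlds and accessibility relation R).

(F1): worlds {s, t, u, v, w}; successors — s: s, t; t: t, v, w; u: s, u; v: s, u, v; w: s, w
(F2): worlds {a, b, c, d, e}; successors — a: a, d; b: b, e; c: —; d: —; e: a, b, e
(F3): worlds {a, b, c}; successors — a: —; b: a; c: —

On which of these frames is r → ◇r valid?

(F1)

This is the axiom for reflexivity; its first-order frame correspondent is ∀x Rxx.
(F1): satisfies the condition.
(F2): fails — world c does not see itself.
(F3): fails — world a does not see itself.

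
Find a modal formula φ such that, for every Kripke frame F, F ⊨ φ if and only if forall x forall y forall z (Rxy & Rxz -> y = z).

◇r → □r

The condition is partial functionality. The CD schema ◇r → □r defines it.
Suppose ◇r→□r is valid. Take Rxy, Rxz and set V(r)={y}. Then ◇r at x, so □r at x, so r at z, i.e. z=y.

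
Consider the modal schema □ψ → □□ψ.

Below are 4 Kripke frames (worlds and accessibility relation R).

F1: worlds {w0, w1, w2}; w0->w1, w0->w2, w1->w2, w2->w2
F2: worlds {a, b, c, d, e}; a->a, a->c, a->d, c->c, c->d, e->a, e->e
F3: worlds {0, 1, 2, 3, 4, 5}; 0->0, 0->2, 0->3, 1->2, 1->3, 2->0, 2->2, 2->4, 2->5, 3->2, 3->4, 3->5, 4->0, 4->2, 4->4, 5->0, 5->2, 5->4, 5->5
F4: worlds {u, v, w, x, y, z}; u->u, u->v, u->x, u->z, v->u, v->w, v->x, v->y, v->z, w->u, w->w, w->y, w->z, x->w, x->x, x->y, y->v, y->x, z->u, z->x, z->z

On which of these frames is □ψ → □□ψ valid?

F1

Frame correspondent (Sahlqvist): ∀x ∀y ∀z (Rxy ∧ Ryz → Rxz) — i.e. transitivity.
F1: ✓.
F2: fails — Rea and Rac but not Rec.
F3: fails — R34 and R40 but not R30.
F4: fails — Ruv and Rvy but not Ruy.
Valid on: F1.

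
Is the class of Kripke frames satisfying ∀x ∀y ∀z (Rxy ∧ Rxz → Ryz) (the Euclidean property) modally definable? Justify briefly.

Yes: it is the Euclidean property, defined by the 5 schema ◇q → □◇q.

Yes — defined by ◇q → □◇q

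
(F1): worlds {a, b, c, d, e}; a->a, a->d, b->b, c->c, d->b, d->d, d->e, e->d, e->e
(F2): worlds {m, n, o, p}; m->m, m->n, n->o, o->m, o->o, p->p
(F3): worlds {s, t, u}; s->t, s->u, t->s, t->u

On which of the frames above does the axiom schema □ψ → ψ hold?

Frame correspondent (Sahlqvist): ∀x Rxx — i.e. reflexivity.
(F1): ✓.
(F2): fails — world n does not see itself.
(F3): fails — world s does not see itself.

(F1)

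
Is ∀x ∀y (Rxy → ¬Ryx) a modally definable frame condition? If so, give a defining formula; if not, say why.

No — not modally definable

If a class were modally definable it would be closed under surjective bounded morphisms (Goldblatt–Thomason).
The 5-cycle (worlds s,t,u,v,w with s→t→u→v→w→s) is asymmetric. Mapping every world to a single reflexive point • is a surjective bounded morphism, and the reflexive point is not asymmetric (R•• but asymmetry requires ¬R••).
Hence asymmetry is not modally definable.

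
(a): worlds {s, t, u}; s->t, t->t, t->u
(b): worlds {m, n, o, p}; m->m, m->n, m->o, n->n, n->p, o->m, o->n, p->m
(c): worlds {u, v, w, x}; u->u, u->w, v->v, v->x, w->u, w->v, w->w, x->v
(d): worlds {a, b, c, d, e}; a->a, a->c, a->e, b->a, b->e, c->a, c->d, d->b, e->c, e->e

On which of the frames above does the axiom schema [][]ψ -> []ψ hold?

Frame correspondent (Sahlqvist): forall x forall y (Rxy -> exists z (Rxz & Rzy)) — i.e. density.
(a): holds.
(b): holds.
(c): holds.
(d): fails — Rcd but no z with Rcz and Rzd.

(a), (b), (c)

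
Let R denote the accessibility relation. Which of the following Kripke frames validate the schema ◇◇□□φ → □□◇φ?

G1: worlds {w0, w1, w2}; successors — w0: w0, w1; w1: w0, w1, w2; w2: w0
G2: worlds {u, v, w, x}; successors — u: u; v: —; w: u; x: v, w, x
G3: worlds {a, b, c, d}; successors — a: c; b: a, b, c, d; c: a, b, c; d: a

This is the axiom for a generalized confluence (Geach) condition; its first-order frame correspondent is ∀x ∀y ∀z ((xR²y ∧ xR²z) → ∃w (yR²w ∧ zRw)).
G1: ✓.
G2: fails — xR²u, xR²v but no t with uR²t and vRt.
G3: fails — bR²d, bR²d but no w with dR²w and dRw.

G1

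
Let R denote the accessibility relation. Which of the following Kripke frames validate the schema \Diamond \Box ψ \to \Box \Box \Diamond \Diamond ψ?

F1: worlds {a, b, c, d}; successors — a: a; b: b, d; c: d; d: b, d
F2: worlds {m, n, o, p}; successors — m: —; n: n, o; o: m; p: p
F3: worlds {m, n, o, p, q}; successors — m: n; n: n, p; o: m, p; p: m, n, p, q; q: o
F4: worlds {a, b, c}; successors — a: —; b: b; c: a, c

Frame correspondent (Sahlqvist): \forall x \forall y \forall z ((xRy \wedge x R^2 z) \to \exists w (yRw \wedge z R^2 w)) — i.e. a generalized confluence (Geach) condition.
F1: satisfies the condition.
F2: fails — nRn, nR²m but no w with nRw and mR²w.
F3: fails — oRm, oR²q but no w with mRw and qR²w.
F4: fails — cRa, cR²a but no w with aRw and aR²w.

F1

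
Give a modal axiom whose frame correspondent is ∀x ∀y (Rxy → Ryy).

□(□r → r)

This is shift-reflexivity; the standard corresponding axiom is T□: □(□r → r).
Suppose □(□r→r) is valid. Take Rxy and set V(r)={w : Ryw}. Then at y, □r holds; since □(□r→r) at x, □r→r at y, so r at y, i.e. Ryy.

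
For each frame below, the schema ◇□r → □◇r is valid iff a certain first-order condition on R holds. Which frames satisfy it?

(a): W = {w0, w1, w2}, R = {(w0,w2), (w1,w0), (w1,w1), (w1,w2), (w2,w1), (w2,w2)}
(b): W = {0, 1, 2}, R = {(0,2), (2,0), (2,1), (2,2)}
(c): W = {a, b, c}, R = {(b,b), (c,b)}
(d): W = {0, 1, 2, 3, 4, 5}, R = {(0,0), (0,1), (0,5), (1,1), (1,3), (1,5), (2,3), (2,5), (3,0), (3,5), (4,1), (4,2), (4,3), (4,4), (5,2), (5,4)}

Frame correspondent (Sahlqvist): ∀x ∀y ∀z (Rxy ∧ Rxz → ∃w (Ryw ∧ Rzw)) — i.e. convergence.
(a): holds.
(b): fails — R22 and R21 but 2 and 1 have no common successor.
(c): holds.
(d): fails — R00 and R05 but 0 and 5 have no common successor.
Valid on: (a), (c).

(a), (c)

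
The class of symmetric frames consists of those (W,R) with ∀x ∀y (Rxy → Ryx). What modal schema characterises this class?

A defining formula is q → □◇q (the B axiom).
Suppose q→□◇q is valid. Take Rxy and set V(q)={x}. Then q at x, so □◇q at x, so ◇q at y, so some z with Ryz has q; z=x, i.e. Ryx.

q → □◇q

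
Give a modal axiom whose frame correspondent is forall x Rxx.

□q → q

This is reflexivity; the standard corresponding axiom is T: □q → q.
Suppose □q→q is valid. At any x set V(q)={w : Rxw}. Then □q holds at x, so q holds at x, i.e. Rxx.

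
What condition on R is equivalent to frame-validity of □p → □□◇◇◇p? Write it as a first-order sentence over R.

∀x ∀z (xR²z → ∃w (xRw ∧ zR³w))

This is a Sahlqvist (Geach-type) schema ◇^0□^1p → □^2◇^3p.
First-order correspondent: ∀x ∀z (xR²z → ∃w (xRw ∧ zR³w)).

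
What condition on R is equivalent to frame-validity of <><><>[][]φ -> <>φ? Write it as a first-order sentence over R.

This is a Sahlqvist (Geach-type) schema ◇^3□^2φ → □^0◇^1φ.
Minimal-valuation argument: fix x; take any y with xR^3y and any z with xR^0z. Set V(φ) to the set of worlds R-reachable from y in exactly 2 steps. Then □^2φ holds at y, so the antecedent holds at x; validity forces ◇^1φ at z, giving a w with zR^1w and yR^2w.
First-order correspondent: forall x forall y (x R^3 y -> exists w (y R^2 w & xRw)).

forall x forall y (x R^3 y -> exists w (y R^2 w & xRw))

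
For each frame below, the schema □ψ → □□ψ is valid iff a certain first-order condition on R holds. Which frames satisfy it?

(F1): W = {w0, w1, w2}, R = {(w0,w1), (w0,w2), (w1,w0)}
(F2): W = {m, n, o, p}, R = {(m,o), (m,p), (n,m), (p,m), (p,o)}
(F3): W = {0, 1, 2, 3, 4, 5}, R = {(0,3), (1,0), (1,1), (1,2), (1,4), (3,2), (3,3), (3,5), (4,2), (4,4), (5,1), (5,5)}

Frame correspondent (Sahlqvist): ∀x ∀y ∀z (Rxy ∧ Ryz → Rxz) — i.e. transitivity.
(F1): fails — Rw0w1 and Rw1w0 but not Rw0w0.
(F2): fails — Rpm and Rmp but not Rpp.
(F3): fails — R10 and R03 but not R13.

none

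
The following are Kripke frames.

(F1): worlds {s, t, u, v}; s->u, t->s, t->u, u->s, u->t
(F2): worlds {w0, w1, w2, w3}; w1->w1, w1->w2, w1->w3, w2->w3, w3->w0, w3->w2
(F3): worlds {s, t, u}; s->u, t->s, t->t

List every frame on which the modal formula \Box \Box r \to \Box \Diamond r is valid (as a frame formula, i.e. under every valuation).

The schema corresponds to a generalized confluence (Geach) condition: \forall x \forall z (xRz \to \exists w (x R^2 w \wedge zRw)).
(F1): satisfies the condition.
(F2): fails — w3Rw0 but no w with w3R²w and w0Rw.
(F3): fails — sRu but no w with sR²w and uRw.

(F1)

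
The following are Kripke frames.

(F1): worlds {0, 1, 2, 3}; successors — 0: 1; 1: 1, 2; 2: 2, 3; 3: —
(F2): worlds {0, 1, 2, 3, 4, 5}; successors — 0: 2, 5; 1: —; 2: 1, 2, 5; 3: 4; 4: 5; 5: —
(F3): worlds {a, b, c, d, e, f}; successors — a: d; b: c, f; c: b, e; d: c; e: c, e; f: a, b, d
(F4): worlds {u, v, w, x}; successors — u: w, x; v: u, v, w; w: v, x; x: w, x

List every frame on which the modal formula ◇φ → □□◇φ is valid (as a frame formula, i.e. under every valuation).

This is the axiom for a generalized confluence (Geach) condition; its first-order frame correspondent is ∀x ∀y ∀z ((xRy ∧ xR²z) → ∃w (y = w ∧ zRw)).
(F1): fails — 0R1, 0R²2 but no w with 1=w and 2Rw.
(F2): fails — 0R2, 0R²1 but no w with 2=w and 1Rw.
(F3): fails — aRd, aR²c but no w with d=w and cRw.
(F4): fails — uRw, uR²w but no t with w=t and wRt.
Valid on no frame.

none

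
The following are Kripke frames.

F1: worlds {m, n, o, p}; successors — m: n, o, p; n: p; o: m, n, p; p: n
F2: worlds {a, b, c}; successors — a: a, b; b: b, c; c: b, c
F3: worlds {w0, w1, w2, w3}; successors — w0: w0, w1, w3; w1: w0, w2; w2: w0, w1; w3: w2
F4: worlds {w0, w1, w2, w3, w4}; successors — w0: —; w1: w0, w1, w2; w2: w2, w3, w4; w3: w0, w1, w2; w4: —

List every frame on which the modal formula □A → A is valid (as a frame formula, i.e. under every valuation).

F2

The schema corresponds to reflexivity: ∀x Rxx.
F1: fails — world m does not see itself.
F2: satisfies the condition.
F3: fails — world w1 does not see itself.
F4: fails — world w0 does not see itself.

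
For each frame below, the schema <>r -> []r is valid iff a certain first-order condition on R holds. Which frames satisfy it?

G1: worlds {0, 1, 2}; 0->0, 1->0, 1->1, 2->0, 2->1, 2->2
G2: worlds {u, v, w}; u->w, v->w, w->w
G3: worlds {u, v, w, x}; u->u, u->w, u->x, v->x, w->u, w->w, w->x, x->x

G2

The schema corresponds to partial functionality: forall x forall y forall z (Rxy & Rxz -> y = z).
G1: fails — 1 sees both 0 and 1.
G2: holds.
G3: fails — u sees both u and w.
Valid on: G2.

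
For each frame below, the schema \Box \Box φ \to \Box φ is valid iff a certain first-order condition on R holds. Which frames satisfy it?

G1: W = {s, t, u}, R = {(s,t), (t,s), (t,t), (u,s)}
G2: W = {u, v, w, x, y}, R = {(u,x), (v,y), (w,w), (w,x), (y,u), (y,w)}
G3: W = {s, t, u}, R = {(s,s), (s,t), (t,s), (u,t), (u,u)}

Frame correspondent (Sahlqvist): \forall x \forall y (Rxy \to \exists z (Rxz \wedge Rzy)) — i.e. density.
G1: fails — Rus but no z with Ruz and Rzs.
G2: fails — Rux but no z with Ruz and Rzx.
G3: ✓.
Valid on: G3.

G3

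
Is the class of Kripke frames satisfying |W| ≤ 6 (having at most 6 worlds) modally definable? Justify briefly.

If a class were modally definable it would be closed under disjoint unions (Goldblatt–Thomason).
Any modal formula valid on each of 7 disjoint one-world frames is valid on their disjoint union (validity is preserved under disjoint unions). Each one-world frame has |W|=1≤6, but the union has |W|=7.
So the class is not modally definable.

Not modally definable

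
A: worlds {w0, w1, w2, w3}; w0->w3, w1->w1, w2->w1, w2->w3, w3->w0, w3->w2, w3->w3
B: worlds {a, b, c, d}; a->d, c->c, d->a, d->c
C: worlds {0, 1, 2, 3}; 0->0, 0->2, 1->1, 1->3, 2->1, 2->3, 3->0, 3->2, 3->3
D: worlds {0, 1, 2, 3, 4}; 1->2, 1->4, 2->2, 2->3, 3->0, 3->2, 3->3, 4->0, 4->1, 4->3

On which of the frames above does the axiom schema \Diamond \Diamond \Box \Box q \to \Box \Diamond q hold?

Frame correspondent (Sahlqvist): \forall x \forall y \forall z ((x R^2 y \wedge xRz) \to \exists w (y R^2 w \wedge zRw)) — i.e. a generalized confluence (Geach) condition.
A: fails — w2R²w0, w2Rw1 but no w with w0R²w and w1Rw.
B: fails — dR²c, dRa but no w with cR²w and aRw.
C: condition met.
D: fails — 1R²0, 1R2 but no w with 0R²w and 2Rw.
Valid on: C.

C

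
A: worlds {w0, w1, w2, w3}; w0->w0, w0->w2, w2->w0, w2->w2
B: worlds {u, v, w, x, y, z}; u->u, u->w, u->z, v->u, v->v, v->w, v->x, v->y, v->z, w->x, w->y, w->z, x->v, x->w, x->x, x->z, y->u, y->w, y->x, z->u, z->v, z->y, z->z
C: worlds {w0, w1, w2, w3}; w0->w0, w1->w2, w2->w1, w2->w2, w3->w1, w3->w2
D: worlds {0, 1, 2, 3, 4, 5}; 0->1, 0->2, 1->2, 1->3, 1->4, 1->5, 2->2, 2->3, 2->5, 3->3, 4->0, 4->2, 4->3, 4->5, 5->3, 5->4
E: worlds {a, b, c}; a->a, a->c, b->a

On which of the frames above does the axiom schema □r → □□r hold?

This is the axiom for transitivity; its first-order frame correspondent is ∀x ∀y ∀z (Rxy ∧ Ryz → Rxz).
A: condition met.
B: fails — Ryx and Rxv but not Ryv.
C: fails — Rw1w2 and Rw2w1 but not Rw1w1.
D: fails — R02 and R23 but not R03.
E: fails — Rba and Rac but not Rbc.
Valid on: A.

A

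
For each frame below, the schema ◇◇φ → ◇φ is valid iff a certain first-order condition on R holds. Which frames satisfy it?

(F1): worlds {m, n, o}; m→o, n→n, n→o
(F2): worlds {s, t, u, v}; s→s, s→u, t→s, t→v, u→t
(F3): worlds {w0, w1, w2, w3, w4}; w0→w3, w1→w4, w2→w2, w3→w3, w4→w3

The schema corresponds to a generalized confluence (Geach) condition: ∀x ∀y (xR²y → ∃w (y = w ∧ xRw)).
(F1): condition met.
(F2): fails — sR²t but no w with t=w and sRw.
(F3): fails — w1R²w3 but no w with w3=w and w1Rw.

(F1)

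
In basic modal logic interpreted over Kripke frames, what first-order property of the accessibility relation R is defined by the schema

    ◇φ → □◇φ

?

the Euclidean property: ∀x ∀y ∀z (Rxy ∧ Rxz → Ryz)

This schema is the 5 axiom.
It corresponds to the Euclidean property: ∀x ∀y ∀z (Rxy ∧ Rxz → Ryz).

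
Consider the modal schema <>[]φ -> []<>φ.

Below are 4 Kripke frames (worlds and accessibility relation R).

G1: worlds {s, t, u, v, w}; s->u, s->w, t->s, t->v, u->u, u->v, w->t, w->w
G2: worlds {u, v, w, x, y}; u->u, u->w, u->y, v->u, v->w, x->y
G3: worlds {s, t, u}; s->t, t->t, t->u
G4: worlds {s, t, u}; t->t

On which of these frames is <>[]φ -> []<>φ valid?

G4

Frame correspondent (Sahlqvist): forall x forall y forall z (Rxy & Rxz -> exists w (Ryw & Rzw)) — i.e. convergence.
G1: fails — Rsw and Rsu but w and u have no common successor.
G2: fails — Ruw and Ruw but w and w have no common successor.
G3: fails — Rtt and Rtu but t and u have no common successor.
G4: holds.
Valid on: G4.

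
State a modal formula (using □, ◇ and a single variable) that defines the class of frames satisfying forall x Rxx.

A defining formula is □s → s (the T axiom).

□s → s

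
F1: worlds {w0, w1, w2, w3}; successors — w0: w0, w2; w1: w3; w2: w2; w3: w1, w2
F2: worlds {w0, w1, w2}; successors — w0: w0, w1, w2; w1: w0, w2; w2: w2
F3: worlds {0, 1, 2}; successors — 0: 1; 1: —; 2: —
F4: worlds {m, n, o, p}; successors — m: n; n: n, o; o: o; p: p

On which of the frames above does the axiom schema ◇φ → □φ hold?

F3

This is the axiom for partial functionality; its first-order frame correspondent is ∀x ∀y ∀z (Rxy ∧ Rxz → y = z).
F1: fails — w0 sees both w0 and w2.
F2: fails — w0 sees both w0 and w1.
F3: ✓.
F4: fails — n sees both n and o.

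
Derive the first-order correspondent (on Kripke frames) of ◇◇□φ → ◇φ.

This is a Sahlqvist (Geach-type) schema ◇^2□^1φ → □^0◇^1φ.
Minimal-valuation argument: fix x; take any y with xR^2y and any z with xR^0z. Set V(φ) to the set of worlds R-reachable from y in exactly 1 step. Then □^1φ holds at y, so the antecedent holds at x; validity forces ◇^1φ at z, giving a w with zR^1w and yR^1w.
First-order correspondent: ∀x ∀y (xR²y → ∃w (yRw ∧ xRw)).

∀x ∀y (xR²y → ∃w (yRw ∧ xRw))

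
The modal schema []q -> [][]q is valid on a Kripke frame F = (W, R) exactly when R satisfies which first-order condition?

Suppose □q→□□q is valid. Take Rxy, Ryz and set V(q)={w : Rxw}. Then □q at x, so □□q at x, so □q at y, so q at z, i.e. Rxz.
The converse is a direct semantic check.
Frame condition: forall x forall y forall z (Rxy & Ryz -> Rxz).

transitivity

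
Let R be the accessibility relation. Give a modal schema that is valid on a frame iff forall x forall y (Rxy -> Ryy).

A defining formula is □(□s → s) (the T□ axiom).
Suppose □(□s→s) is valid. Take Rxy and set V(s)={w : Ryw}. Then at y, □s holds; since □(□s→s) at x, □s→s at y, so s at y, i.e. Ryy.

□(□s → s)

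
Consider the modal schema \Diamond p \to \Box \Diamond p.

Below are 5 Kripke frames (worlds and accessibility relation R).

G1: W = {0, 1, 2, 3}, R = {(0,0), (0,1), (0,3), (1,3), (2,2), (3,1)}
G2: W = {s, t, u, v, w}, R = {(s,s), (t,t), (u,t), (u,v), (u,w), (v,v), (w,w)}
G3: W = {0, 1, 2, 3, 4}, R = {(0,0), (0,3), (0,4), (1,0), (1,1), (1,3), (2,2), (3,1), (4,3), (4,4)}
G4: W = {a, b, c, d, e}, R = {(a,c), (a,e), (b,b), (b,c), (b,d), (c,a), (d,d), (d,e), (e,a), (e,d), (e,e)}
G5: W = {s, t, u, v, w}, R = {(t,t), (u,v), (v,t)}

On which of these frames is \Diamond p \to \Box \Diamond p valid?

none

Frame correspondent (Sahlqvist): \forall x \forall y \forall z (Rxy \wedge Rxz \to Ryz) — i.e. the Euclidean property.
G1: fails — R01 and R00 but not R10.
G2: fails — Ruv and Ruw but not Rvw.
G3: fails — R04 and R00 but not R40.
G4: fails — Rae and Rac but not Rec.
G5: fails — Ruv and Ruv but not Rvv.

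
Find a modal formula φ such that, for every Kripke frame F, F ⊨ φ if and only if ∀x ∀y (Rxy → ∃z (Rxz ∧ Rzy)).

□□ψ → □ψ

A defining formula is □□ψ → □ψ (the C4 axiom).
Suppose □□ψ→□ψ is valid. Take Rxy and set V(ψ)={w : xR²w}. Then □□ψ at x, so □ψ at x, so ψ at y, i.e. ∃z(Rxz∧Rzy).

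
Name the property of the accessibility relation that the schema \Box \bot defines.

□⊥ is valid iff no world has any successor (otherwise □⊥ fails at any world with one).

emptiness of R: \forall x \forall y \neg Rxy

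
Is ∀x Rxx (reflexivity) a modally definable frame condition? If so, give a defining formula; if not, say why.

This is a Sahlqvist condition; the T axiom □q → q defines it.

Definable; □q → q defines it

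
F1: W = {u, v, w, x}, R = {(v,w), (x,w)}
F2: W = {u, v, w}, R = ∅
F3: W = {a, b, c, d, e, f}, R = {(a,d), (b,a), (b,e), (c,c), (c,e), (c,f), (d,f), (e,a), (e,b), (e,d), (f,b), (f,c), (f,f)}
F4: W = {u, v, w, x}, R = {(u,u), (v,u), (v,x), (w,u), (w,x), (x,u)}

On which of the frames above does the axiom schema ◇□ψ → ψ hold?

This is the axiom for symmetry; its first-order frame correspondent is ∀x ∀y (Rxy → Ryx).
F1: fails — Rxw but not Rwx.
F2: ✓.
F3: fails — Rea but not Rae.
F4: fails — Rwu but not Ruw.

F2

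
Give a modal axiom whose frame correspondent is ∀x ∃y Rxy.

The condition is seriality. The D schema □p → ◇p defines it.

□p → ◇p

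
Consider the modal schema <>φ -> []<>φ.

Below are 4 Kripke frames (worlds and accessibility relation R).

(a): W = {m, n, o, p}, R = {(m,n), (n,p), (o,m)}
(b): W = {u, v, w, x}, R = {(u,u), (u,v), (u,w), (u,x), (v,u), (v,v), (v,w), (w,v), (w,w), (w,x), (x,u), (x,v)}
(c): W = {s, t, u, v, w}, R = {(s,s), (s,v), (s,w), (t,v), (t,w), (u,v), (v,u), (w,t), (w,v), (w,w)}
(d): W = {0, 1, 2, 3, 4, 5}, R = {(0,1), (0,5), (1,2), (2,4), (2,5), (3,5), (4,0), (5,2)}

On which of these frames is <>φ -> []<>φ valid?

This is the axiom for the Euclidean property; its first-order frame correspondent is forall x forall y forall z (Rxy & Rxz -> Ryz).
(a): fails — Rmn and Rmn but not Rnn.
(b): fails — Ruv and Rux but not Rvx.
(c): fails — Rsv and Rsv but not Rvv.
(d): fails — R01 and R01 but not R11.

none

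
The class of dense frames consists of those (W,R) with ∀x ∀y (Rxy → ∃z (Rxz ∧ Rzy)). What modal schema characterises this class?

This is density; the standard corresponding axiom is C4: □□q → □q.
Suppose □□q→□q is valid. Take Rxy and set V(q)={w : xR²w}. Then □□q at x, so □q at x, so q at y, i.e. ∃z(Rxz∧Rzy).

□□q → □q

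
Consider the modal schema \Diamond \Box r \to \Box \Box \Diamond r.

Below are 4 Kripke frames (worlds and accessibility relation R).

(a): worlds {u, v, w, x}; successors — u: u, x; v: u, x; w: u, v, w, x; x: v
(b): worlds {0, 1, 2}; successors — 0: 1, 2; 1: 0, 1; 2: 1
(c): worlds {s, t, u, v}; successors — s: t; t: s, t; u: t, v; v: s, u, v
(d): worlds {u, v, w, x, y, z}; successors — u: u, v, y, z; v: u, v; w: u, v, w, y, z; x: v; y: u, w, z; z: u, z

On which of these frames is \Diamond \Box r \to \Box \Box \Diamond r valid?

The schema corresponds to a generalized confluence (Geach) condition: \forall x \forall y \forall z ((xRy \wedge x R^2 z) \to \exists w (yRw \wedge zRw)).
(a): fails — uRu, uR²x but no t with uRt and xRt.
(b): condition met.
(c): fails — uRv, uR²s but no w with vRw and sRw.
(d): condition met.
Valid on: (b), (d).

(b), (d)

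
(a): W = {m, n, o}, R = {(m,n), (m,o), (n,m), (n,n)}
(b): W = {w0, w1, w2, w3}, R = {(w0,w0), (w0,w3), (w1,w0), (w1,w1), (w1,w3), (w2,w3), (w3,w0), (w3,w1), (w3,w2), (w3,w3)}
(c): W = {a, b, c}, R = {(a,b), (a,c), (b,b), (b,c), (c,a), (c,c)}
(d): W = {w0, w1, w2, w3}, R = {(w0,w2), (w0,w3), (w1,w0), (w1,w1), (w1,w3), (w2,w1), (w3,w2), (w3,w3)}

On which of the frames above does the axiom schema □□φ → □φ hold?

(b), (c), (d)

This is the axiom for density; its first-order frame correspondent is ∀x ∀y (Rxy → ∃z (Rxz ∧ Rzy)).
(a): fails — Rmo but no z with Rmz and Rzo.
(b): satisfies the condition.
(c): satisfies the condition.
(d): satisfies the condition.
Valid on: (b), (c), (d).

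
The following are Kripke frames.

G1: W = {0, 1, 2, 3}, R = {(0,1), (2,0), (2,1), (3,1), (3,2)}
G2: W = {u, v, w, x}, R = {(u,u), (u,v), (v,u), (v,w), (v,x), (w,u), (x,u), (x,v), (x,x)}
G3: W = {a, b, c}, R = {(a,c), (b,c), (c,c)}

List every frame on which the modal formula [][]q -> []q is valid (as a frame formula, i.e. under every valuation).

G3

This is the axiom for density; its first-order frame correspondent is forall x forall y (Rxy -> exists z (Rxz & Rzy)).
G1: fails — R32 but no z with R3z and Rz2.
G2: fails — Rvw but no z with Rvz and Rzw.
G3: ✓.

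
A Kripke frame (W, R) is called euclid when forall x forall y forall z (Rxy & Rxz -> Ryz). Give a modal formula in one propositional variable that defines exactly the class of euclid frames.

◇s → □◇s

A defining formula is ◇s → □◇s (the 5 axiom).
Suppose ◇s→□◇s is valid. Take Rxy, Rxz and set V(s)={y}. Then ◇s at x, so □◇s at x, so ◇s at z, so some w with Rzw has s; w=y, i.e. Rzy. By symmetry of the argument, Ryz.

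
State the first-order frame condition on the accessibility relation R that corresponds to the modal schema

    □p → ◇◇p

This is a Sahlqvist (Geach-type) schema ◇^0□^1p → □^0◇^2p.
Minimal-valuation argument: fix x; take any y with xR^0y and any z with xR^0z. Set V(p) to the set of worlds R-reachable from y in exactly 1 step. Then □^1p holds at y, so the antecedent holds at x; validity forces ◇^2p at z, giving a w with zR^2w and yR^1w.
First-order correspondent: ∀x ∃w (xRw ∧ xR²w).

∀x ∃w (xRw ∧ xR²w)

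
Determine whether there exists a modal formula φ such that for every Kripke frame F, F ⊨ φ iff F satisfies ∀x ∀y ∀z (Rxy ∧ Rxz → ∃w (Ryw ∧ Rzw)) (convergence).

The condition is convergence. A defining modal formula is ◇□q → □◇q.
Suppose ◇□q→□◇q is valid. Take Rxy, Rxz and set V(q)={w : Ryw}. Then □q at y so ◇□q at x, so □◇q at x, so ◇q at z, giving w with Rzw and Ryw.

Yes — defined by ◇□q → □◇q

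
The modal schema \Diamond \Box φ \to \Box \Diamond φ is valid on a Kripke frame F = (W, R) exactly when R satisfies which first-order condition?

Suppose ◇□φ→□◇φ is valid. Take Rxy, Rxz and set V(φ)={w : Ryw}. Then □φ at y so ◇□φ at x, so □◇φ at x, so ◇φ at z, giving w with Rzw and Ryw.
The converse is a direct semantic check.
Frame condition: \forall x \forall y \forall z (Rxy \wedge Rxz \to \exists w (Ryw \wedge Rzw)).

Convergence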